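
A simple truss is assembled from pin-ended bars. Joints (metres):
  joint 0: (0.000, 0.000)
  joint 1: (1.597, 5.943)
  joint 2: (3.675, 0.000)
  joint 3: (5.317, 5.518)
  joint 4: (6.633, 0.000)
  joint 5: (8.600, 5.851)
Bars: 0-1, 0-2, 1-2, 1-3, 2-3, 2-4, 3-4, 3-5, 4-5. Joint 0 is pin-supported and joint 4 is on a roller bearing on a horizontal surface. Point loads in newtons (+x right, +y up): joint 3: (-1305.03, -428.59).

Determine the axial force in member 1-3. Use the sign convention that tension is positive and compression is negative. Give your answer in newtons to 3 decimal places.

-758.951

N=6 nodes, M=9 members, R=3 reactions → 2N=12, M+R=12
member 0 (0-1): L=6.1538, (cx,cy)=(0.2595,0.9657)
member 1 (0-2): L=3.6750, (cx,cy)=(1.0000,0.0000)
member 2 (1-2): L=6.2958, (cx,cy)=(0.3301,-0.9440)
member 3 (1-3): L=3.7442, (cx,cy)=(0.9935,-0.1135)
member 4 (2-3): L=5.7571, (cx,cy)=(0.2852,0.9585)
member 5 (2-4): L=2.9580, (cx,cy)=(1.0000,0.0000)
member 6 (3-4): L=5.6728, (cx,cy)=(0.2320,-0.9727)
member 7 (3-5): L=3.2998, (cx,cy)=(0.9949,0.1009)
member 8 (4-5): L=6.1728, (cx,cy)=(0.3187,0.9479)
solve A·x = −loads:
  F[0-1] = -1212.2201 N (compression)
  F[0-2] = -990.4430 N (compression)
  F[1-2] = +1331.4515 N (tension)
  F[1-3] = -758.9514 N (compression)
  F[2-3] = -1311.3023 N (compression)
  F[2-4] = -176.9848 N (compression)
  F[3-4] = +762.9119 N (tension)
  F[3-5] = +0.0000 N (tension)
  F[4-5] = -0.0000 N (compression)
  Rx@0 = +1305.0300 N
  Ry@0 = +1170.6890 N
  Ry@4 = -742.0990 N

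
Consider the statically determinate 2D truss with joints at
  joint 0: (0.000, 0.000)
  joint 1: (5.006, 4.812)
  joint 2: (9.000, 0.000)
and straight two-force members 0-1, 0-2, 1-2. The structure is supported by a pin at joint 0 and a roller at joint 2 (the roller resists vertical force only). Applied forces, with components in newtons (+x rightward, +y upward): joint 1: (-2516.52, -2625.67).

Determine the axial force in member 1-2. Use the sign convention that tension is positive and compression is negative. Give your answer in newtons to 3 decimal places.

-149.396

N=3 nodes, M=3 members, R=3 reactions → 2N=6, M+R=6
member 0 (0-1): L=6.9437, (cx,cy)=(0.7209,0.6930)
member 1 (0-2): L=9.0000, (cx,cy)=(1.0000,0.0000)
member 2 (1-2): L=6.2536, (cx,cy)=(0.6387,-0.7695)
solve A·x = −loads:
  F[0-1] = -3622.9664 N (compression)
  F[0-2] = +95.4150 N (tension)
  F[1-2] = -149.3956 N (compression)
  Rx@0 = +2516.5200 N
  Ry@0 = +2510.7134 N
  Ry@2 = +114.9566 N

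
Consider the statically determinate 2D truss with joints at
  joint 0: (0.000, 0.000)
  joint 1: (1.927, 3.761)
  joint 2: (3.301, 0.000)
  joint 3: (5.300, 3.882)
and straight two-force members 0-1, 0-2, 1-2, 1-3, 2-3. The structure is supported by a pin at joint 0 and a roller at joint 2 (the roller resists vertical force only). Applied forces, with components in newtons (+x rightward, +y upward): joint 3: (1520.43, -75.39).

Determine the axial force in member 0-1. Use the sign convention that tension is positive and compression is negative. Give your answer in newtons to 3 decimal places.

N=4 nodes, M=5 members, R=3 reactions → 2N=8, M+R=8
member 0 (0-1): L=4.2259, (cx,cy)=(0.4560,0.8900)
member 1 (0-2): L=3.3010, (cx,cy)=(1.0000,0.0000)
member 2 (1-2): L=4.0041, (cx,cy)=(0.3431,-0.9393)
member 3 (1-3): L=3.3752, (cx,cy)=(0.9994,0.0359)
member 4 (2-3): L=4.3665, (cx,cy)=(0.4578,0.8891)
solve A·x = −loads:
  F[0-1] = +2060.3675 N (tension)
  F[0-2] = +580.9133 N (tension)
  F[1-2] = -1891.5546 N (compression)
  F[1-3] = +1589.6186 N (tension)
  F[2-3] = -148.8980 N (compression)
  Rx@0 = -1520.4300 N
  Ry@0 = -1833.6910 N
  Ry@2 = +1909.0810 N

2060.368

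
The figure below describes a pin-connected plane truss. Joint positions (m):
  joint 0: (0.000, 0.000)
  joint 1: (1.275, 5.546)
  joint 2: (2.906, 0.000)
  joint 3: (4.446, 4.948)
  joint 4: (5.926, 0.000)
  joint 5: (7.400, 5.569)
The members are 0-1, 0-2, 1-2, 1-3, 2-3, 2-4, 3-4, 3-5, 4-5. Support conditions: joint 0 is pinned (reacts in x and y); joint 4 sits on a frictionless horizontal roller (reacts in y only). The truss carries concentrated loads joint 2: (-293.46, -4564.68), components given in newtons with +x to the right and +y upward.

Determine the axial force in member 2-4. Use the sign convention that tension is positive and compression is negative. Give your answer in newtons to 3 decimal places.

669.540

N=6 nodes, M=9 members, R=3 reactions → 2N=12, M+R=12
member 0 (0-1): L=5.6907, (cx,cy)=(0.2241,0.9746)
member 1 (0-2): L=2.9060, (cx,cy)=(1.0000,0.0000)
member 2 (1-2): L=5.7809, (cx,cy)=(0.2821,-0.9594)
member 3 (1-3): L=3.2269, (cx,cy)=(0.9827,-0.1853)
member 4 (2-3): L=5.1821, (cx,cy)=(0.2972,0.9548)
member 5 (2-4): L=3.0200, (cx,cy)=(1.0000,0.0000)
member 6 (3-4): L=5.1646, (cx,cy)=(0.2866,-0.9581)
member 7 (3-5): L=3.0186, (cx,cy)=(0.9786,0.2057)
member 8 (4-5): L=5.7608, (cx,cy)=(0.2559,0.9667)
solve A·x = −loads:
  F[0-1] = -2386.9278 N (compression)
  F[0-2] = +241.3333 N (tension)
  F[1-2] = +2678.4240 N (tension)
  F[1-3] = -1313.2259 N (compression)
  F[2-3] = +2089.4667 N (tension)
  F[2-4] = +669.5397 N (tension)
  F[3-4] = -2336.4225 N (compression)
  F[3-5] = -0.0000 N (tension)
  F[4-5] = -0.0000 N (tension)
  Rx@0 = +293.4600 N
  Ry@0 = +2326.2460 N
  Ry@4 = +2238.4340 N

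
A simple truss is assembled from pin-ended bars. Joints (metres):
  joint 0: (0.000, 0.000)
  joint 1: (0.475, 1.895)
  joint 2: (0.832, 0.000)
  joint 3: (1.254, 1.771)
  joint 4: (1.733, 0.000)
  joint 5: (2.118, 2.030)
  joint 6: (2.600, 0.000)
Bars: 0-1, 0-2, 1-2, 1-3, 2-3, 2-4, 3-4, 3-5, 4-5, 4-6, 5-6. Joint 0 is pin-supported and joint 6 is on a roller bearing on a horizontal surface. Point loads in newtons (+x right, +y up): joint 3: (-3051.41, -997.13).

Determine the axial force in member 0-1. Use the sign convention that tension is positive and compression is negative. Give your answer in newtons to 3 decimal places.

-2674.957

N=7 nodes, M=11 members, R=3 reactions → 2N=14, M+R=14
member 0 (0-1): L=1.9536, (cx,cy)=(0.2431,0.9700)
member 1 (0-2): L=0.8320, (cx,cy)=(1.0000,0.0000)
member 2 (1-2): L=1.9283, (cx,cy)=(0.1851,-0.9827)
member 3 (1-3): L=0.7888, (cx,cy)=(0.9876,-0.1572)
member 4 (2-3): L=1.8206, (cx,cy)=(0.2318,0.9728)
member 5 (2-4): L=0.9010, (cx,cy)=(1.0000,0.0000)
member 6 (3-4): L=1.8346, (cx,cy)=(0.2611,-0.9653)
member 7 (3-5): L=0.9020, (cx,cy)=(0.9579,0.2871)
member 8 (4-5): L=2.0662, (cx,cy)=(0.1863,0.9825)
member 9 (4-6): L=0.8670, (cx,cy)=(1.0000,0.0000)
member 10 (5-6): L=2.0864, (cx,cy)=(0.2310,-0.9730)
solve A·x = −loads:
  F[0-1] = -2674.9569 N (compression)
  F[0-2] = -2401.0269 N (compression)
  F[1-2] = +2830.5588 N (tension)
  F[1-3] = -1189.2008 N (compression)
  F[2-3] = -2859.5066 N (compression)
  F[2-4] = -1214.1788 N (compression)
  F[3-4] = +1879.6134 N (tension)
  F[3-5] = +755.2404 N (tension)
  F[4-5] = -1846.7625 N (compression)
  F[4-6] = -379.3212 N (compression)
  F[5-6] = +1641.9715 N (tension)
  Rx@0 = +3051.4100 N
  Ry@0 = +2594.6862 N
  Ry@6 = -1597.5562 N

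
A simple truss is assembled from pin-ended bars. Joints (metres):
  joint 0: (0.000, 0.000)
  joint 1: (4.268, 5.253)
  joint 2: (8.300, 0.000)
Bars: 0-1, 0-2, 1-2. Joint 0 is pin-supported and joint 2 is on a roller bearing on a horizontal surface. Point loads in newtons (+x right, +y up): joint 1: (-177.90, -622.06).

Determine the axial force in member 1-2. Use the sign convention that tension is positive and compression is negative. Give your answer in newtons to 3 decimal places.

-261.303

N=3 nodes, M=3 members, R=3 reactions → 2N=6, M+R=6
member 0 (0-1): L=6.7683, (cx,cy)=(0.6306,0.7761)
member 1 (0-2): L=8.3000, (cx,cy)=(1.0000,0.0000)
member 2 (1-2): L=6.6220, (cx,cy)=(0.6089,-0.7933)
solve A·x = −loads:
  F[0-1] = -534.4257 N (compression)
  F[0-2] = +159.1019 N (tension)
  F[1-2] = -261.3032 N (compression)
  Rx@0 = +177.9000 N
  Ry@0 = +414.7777 N
  Ry@2 = +207.2823 N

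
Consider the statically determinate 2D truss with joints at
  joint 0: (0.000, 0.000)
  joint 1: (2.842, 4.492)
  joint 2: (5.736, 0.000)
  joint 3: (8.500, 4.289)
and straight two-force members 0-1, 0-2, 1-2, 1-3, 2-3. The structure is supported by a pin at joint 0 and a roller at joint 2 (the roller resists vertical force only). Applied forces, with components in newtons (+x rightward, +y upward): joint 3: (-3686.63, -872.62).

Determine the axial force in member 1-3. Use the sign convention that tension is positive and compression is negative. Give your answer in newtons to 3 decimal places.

N=4 nodes, M=5 members, R=3 reactions → 2N=8, M+R=8
member 0 (0-1): L=5.3155, (cx,cy)=(0.5347,0.8451)
member 1 (0-2): L=5.7360, (cx,cy)=(1.0000,0.0000)
member 2 (1-2): L=5.3435, (cx,cy)=(0.5416,-0.8406)
member 3 (1-3): L=5.6616, (cx,cy)=(0.9994,-0.0359)
member 4 (2-3): L=5.1025, (cx,cy)=(0.5417,0.8406)
solve A·x = −loads:
  F[0-1] = -2764.4255 N (compression)
  F[0-2] = -2208.6073 N (compression)
  F[1-2] = +2909.3084 N (tension)
  F[1-3] = -3055.6388 N (compression)
  F[2-3] = -1168.4659 N (compression)
  Rx@0 = +3686.6300 N
  Ry@0 = +2336.1287 N
  Ry@2 = -1463.5087 N

-3055.639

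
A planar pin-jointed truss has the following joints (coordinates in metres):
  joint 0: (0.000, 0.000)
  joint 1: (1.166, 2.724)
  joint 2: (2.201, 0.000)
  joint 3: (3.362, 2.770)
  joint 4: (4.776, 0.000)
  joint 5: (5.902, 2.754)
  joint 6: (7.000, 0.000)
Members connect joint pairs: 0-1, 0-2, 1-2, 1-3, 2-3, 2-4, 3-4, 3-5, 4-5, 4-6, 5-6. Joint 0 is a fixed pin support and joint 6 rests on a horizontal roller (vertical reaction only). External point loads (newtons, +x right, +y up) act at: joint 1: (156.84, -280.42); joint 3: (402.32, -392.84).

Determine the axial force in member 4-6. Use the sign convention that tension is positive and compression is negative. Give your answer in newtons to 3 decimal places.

N=7 nodes, M=11 members, R=3 reactions → 2N=14, M+R=14
member 0 (0-1): L=2.9631, (cx,cy)=(0.3935,0.9193)
member 1 (0-2): L=2.2010, (cx,cy)=(1.0000,0.0000)
member 2 (1-2): L=2.9140, (cx,cy)=(0.3552,-0.9348)
member 3 (1-3): L=2.1965, (cx,cy)=(0.9998,0.0209)
member 4 (2-3): L=3.0035, (cx,cy)=(0.3866,0.9223)
member 5 (2-4): L=2.5750, (cx,cy)=(1.0000,0.0000)
member 6 (3-4): L=3.1100, (cx,cy)=(0.4547,-0.8907)
member 7 (3-5): L=2.5401, (cx,cy)=(1.0000,-0.0063)
member 8 (4-5): L=2.9753, (cx,cy)=(0.3784,0.9256)
member 9 (4-6): L=2.2240, (cx,cy)=(1.0000,0.0000)
member 10 (5-6): L=2.9648, (cx,cy)=(0.3703,-0.9289)
solve A·x = −loads:
  F[0-1] = -236.7378 N (compression)
  F[0-2] = +652.3191 N (tension)
  F[1-2] = -72.1889 N (compression)
  F[1-3] = -224.4082 N (compression)
  F[2-3] = +73.1697 N (tension)
  F[2-4] = +598.3950 N (tension)
  F[3-4] = -508.9567 N (compression)
  F[3-5] = -367.0011 N (compression)
  F[4-5] = +489.7362 N (tension)
  F[4-6] = +181.6534 N (tension)
  F[5-6] = -490.4994 N (compression)
  Rx@0 = -559.1600 N
  Ry@0 = +217.6377 N
  Ry@6 = +455.6223 N

181.653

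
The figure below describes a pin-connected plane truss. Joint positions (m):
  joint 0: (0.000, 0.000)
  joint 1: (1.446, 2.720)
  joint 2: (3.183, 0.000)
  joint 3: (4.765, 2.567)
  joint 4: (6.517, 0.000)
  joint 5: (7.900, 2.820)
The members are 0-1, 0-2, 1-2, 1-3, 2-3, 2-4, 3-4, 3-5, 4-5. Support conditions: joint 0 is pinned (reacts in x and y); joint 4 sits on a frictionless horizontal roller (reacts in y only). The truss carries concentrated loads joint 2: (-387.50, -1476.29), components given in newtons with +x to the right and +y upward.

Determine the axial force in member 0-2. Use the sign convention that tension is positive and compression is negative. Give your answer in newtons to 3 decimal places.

14.003

N=6 nodes, M=9 members, R=3 reactions → 2N=12, M+R=12
member 0 (0-1): L=3.0805, (cx,cy)=(0.4694,0.8830)
member 1 (0-2): L=3.1830, (cx,cy)=(1.0000,0.0000)
member 2 (1-2): L=3.2273, (cx,cy)=(0.5382,-0.8428)
member 3 (1-3): L=3.3225, (cx,cy)=(0.9989,-0.0460)
member 4 (2-3): L=3.0153, (cx,cy)=(0.5247,0.8513)
member 5 (2-4): L=3.3340, (cx,cy)=(1.0000,0.0000)
member 6 (3-4): L=3.1079, (cx,cy)=(0.5637,-0.8260)
member 7 (3-5): L=3.1452, (cx,cy)=(0.9968,0.0804)
member 8 (4-5): L=3.1409, (cx,cy)=(0.4403,0.8978)
solve A·x = −loads:
  F[0-1] = -855.3387 N (compression)
  F[0-2] = +14.0031 N (tension)
  F[1-2] = +945.9188 N (tension)
  F[1-3] = -911.5808 N (compression)
  F[2-3] = +797.6638 N (tension)
  F[2-4] = +492.1175 N (tension)
  F[3-4] = -872.9727 N (compression)
  F[3-5] = -0.0000 N (tension)
  F[4-5] = +0.0000 N (tension)
  Rx@0 = +387.5000 N
  Ry@0 = +755.2479 N
  Ry@4 = +721.0421 N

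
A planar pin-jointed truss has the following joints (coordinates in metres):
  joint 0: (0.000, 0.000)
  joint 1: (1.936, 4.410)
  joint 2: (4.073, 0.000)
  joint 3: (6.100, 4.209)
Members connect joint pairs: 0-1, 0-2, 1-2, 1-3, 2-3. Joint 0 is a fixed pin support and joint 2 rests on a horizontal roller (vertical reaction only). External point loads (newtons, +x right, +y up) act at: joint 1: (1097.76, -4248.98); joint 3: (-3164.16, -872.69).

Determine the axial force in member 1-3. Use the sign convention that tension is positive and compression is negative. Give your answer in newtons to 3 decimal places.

N=4 nodes, M=5 members, R=3 reactions → 2N=8, M+R=8
member 0 (0-1): L=4.8162, (cx,cy)=(0.4020,0.9157)
member 1 (0-2): L=4.0730, (cx,cy)=(1.0000,0.0000)
member 2 (1-2): L=4.9005, (cx,cy)=(0.4361,-0.8999)
member 3 (1-3): L=4.1688, (cx,cy)=(0.9988,-0.0482)
member 4 (2-3): L=4.6717, (cx,cy)=(0.4339,0.9010)
solve A·x = −loads:
  F[0-1] = -4233.3218 N (compression)
  F[0-2] = -364.7186 N (compression)
  F[1-2] = -270.3518 N (compression)
  F[1-3] = -2684.6691 N (compression)
  F[2-3] = -1112.2865 N (compression)
  Rx@0 = +2066.4000 N
  Ry@0 = +3876.2474 N
  Ry@2 = +1245.4226 N

-2684.669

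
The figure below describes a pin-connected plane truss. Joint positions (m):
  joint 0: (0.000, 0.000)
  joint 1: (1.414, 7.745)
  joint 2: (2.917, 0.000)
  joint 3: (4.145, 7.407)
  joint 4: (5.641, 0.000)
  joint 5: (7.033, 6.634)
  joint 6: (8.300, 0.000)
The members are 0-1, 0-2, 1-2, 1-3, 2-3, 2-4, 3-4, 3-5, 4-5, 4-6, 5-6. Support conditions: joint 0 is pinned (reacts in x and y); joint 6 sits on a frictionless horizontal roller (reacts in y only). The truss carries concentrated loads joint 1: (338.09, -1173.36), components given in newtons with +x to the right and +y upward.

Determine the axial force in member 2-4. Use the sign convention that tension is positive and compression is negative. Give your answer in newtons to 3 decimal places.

N=7 nodes, M=11 members, R=3 reactions → 2N=14, M+R=14
member 0 (0-1): L=7.8730, (cx,cy)=(0.1796,0.9837)
member 1 (0-2): L=2.9170, (cx,cy)=(1.0000,0.0000)
member 2 (1-2): L=7.8895, (cx,cy)=(0.1905,-0.9817)
member 3 (1-3): L=2.7518, (cx,cy)=(0.9924,-0.1228)
member 4 (2-3): L=7.5081, (cx,cy)=(0.1636,0.9865)
member 5 (2-4): L=2.7240, (cx,cy)=(1.0000,0.0000)
member 6 (3-4): L=7.5566, (cx,cy)=(0.1980,-0.9802)
member 7 (3-5): L=2.9897, (cx,cy)=(0.9660,-0.2586)
member 8 (4-5): L=6.7785, (cx,cy)=(0.2054,0.9787)
member 9 (4-6): L=2.6590, (cx,cy)=(1.0000,0.0000)
member 10 (5-6): L=6.7539, (cx,cy)=(0.1876,-0.9822)
solve A·x = −loads:
  F[0-1] = -668.8578 N (compression)
  F[0-2] = +458.2174 N (tension)
  F[1-2] = -478.7218 N (compression)
  F[1-3] = -369.8179 N (compression)
  F[2-3] = +476.3692 N (tension)
  F[2-4] = +289.1044 N (tension)
  F[3-4] = -472.3772 N (compression)
  F[3-5] = -202.4710 N (compression)
  F[4-5] = +473.1109 N (tension)
  F[4-6] = +98.4299 N (tension)
  F[5-6] = -524.6933 N (compression)
  Rx@0 = -338.0900 N
  Ry@0 = +657.9819 N
  Ry@6 = +515.3781 N

289.104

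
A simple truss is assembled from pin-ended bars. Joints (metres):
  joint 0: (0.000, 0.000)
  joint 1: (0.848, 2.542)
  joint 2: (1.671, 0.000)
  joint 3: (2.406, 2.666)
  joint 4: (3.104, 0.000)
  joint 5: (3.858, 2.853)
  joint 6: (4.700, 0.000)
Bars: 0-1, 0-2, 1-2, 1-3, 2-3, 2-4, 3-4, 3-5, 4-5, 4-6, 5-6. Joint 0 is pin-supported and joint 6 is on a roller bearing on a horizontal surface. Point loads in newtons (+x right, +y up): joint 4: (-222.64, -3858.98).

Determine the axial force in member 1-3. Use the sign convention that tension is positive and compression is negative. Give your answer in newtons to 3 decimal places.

N=7 nodes, M=11 members, R=3 reactions → 2N=14, M+R=14
member 0 (0-1): L=2.6797, (cx,cy)=(0.3165,0.9486)
member 1 (0-2): L=1.6710, (cx,cy)=(1.0000,0.0000)
member 2 (1-2): L=2.6719, (cx,cy)=(0.3080,-0.9514)
member 3 (1-3): L=1.5629, (cx,cy)=(0.9968,0.0793)
member 4 (2-3): L=2.7655, (cx,cy)=(0.2658,0.9640)
member 5 (2-4): L=1.4330, (cx,cy)=(1.0000,0.0000)
member 6 (3-4): L=2.7559, (cx,cy)=(0.2533,-0.9674)
member 7 (3-5): L=1.4640, (cx,cy)=(0.9918,0.1277)
member 8 (4-5): L=2.9510, (cx,cy)=(0.2555,0.9668)
member 9 (4-6): L=1.5960, (cx,cy)=(1.0000,0.0000)
member 10 (5-6): L=2.9747, (cx,cy)=(0.2831,-0.9591)
solve A·x = −loads:
  F[0-1] = -1381.4033 N (compression)
  F[0-2] = +214.5074 N (tension)
  F[1-2] = +1307.1271 N (tension)
  F[1-3] = -842.4236 N (compression)
  F[2-3] = -1289.9694 N (compression)
  F[2-4] = +959.9741 N (tension)
  F[3-4] = +1158.0901 N (tension)
  F[3-5] = -1488.1232 N (compression)
  F[4-5] = +2832.6785 N (tension)
  F[4-6] = +752.1539 N (tension)
  F[5-6] = -2657.2427 N (compression)
  Rx@0 = +222.6400 N
  Ry@0 = +1310.4111 N
  Ry@6 = +2548.5689 N

-842.424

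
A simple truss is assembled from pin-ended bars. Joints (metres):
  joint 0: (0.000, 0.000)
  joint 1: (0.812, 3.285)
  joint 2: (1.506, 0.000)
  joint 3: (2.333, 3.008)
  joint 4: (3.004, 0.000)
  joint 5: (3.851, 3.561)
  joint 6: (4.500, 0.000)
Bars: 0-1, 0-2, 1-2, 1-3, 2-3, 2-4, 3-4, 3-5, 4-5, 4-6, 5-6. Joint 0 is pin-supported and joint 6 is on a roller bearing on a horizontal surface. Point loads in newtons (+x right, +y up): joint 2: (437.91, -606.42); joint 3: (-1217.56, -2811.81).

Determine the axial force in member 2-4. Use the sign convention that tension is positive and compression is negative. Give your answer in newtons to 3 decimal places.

610.077

N=7 nodes, M=11 members, R=3 reactions → 2N=14, M+R=14
member 0 (0-1): L=3.3839, (cx,cy)=(0.2400,0.9708)
member 1 (0-2): L=1.5060, (cx,cy)=(1.0000,0.0000)
member 2 (1-2): L=3.3575, (cx,cy)=(0.2067,-0.9784)
member 3 (1-3): L=1.5460, (cx,cy)=(0.9838,-0.1792)
member 4 (2-3): L=3.1196, (cx,cy)=(0.2651,0.9642)
member 5 (2-4): L=1.4980, (cx,cy)=(1.0000,0.0000)
member 6 (3-4): L=3.0819, (cx,cy)=(0.2177,-0.9760)
member 7 (3-5): L=1.6156, (cx,cy)=(0.9396,0.3423)
member 8 (4-5): L=3.6603, (cx,cy)=(0.2314,0.9729)
member 9 (4-6): L=1.4960, (cx,cy)=(1.0000,0.0000)
member 10 (5-6): L=3.6197, (cx,cy)=(0.1793,-0.9838)
solve A·x = −loads:
  F[0-1] = -2648.7766 N (compression)
  F[0-2] = -144.0442 N (compression)
  F[1-2] = +2856.3489 N (tension)
  F[1-3] = -1246.1812 N (compression)
  F[2-3] = -2269.4402 N (compression)
  F[2-4] = +610.0772 N (tension)
  F[3-4] = -1013.0453 N (compression)
  F[3-5] = -414.5580 N (compression)
  F[4-5] = +1016.3277 N (tension)
  F[4-6] = +154.3393 N (tension)
  F[5-6] = -860.7941 N (compression)
  Rx@0 = +779.6500 N
  Ry@0 = +2571.3854 N
  Ry@6 = +846.8446 N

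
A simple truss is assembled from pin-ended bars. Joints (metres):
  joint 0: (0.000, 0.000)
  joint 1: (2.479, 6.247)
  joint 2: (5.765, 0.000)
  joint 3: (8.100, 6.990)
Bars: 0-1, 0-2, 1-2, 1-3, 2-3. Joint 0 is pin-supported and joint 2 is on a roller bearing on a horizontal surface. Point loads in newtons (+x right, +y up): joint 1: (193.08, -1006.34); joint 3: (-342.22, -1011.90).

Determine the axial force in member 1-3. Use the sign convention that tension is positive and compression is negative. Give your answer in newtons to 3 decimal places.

-4.428

N=4 nodes, M=5 members, R=3 reactions → 2N=8, M+R=8
member 0 (0-1): L=6.7209, (cx,cy)=(0.3688,0.9295)
member 1 (0-2): L=5.7650, (cx,cy)=(1.0000,0.0000)
member 2 (1-2): L=7.0585, (cx,cy)=(0.4655,-0.8850)
member 3 (1-3): L=5.6699, (cx,cy)=(0.9914,0.1310)
member 4 (2-3): L=7.3697, (cx,cy)=(0.3168,0.9485)
solve A·x = −loads:
  F[0-1] = -397.4978 N (compression)
  F[0-2] = -2.5231 N (compression)
  F[1-2] = -720.2595 N (compression)
  F[1-3] = -4.4282 N (compression)
  F[2-3] = -1066.2536 N (compression)
  Rx@0 = +149.1400 N
  Ry@0 = +369.4699 N
  Ry@2 = +1648.7701 N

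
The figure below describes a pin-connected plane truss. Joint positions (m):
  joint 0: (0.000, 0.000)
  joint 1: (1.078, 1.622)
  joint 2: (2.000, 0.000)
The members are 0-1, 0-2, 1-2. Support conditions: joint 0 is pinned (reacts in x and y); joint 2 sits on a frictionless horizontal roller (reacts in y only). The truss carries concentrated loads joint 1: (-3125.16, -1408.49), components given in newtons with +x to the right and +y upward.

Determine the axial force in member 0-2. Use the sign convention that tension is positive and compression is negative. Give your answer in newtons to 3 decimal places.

N=3 nodes, M=3 members, R=3 reactions → 2N=6, M+R=6
member 0 (0-1): L=1.9476, (cx,cy)=(0.5535,0.8328)
member 1 (0-2): L=2.0000, (cx,cy)=(1.0000,0.0000)
member 2 (1-2): L=1.8657, (cx,cy)=(0.4942,-0.8694)
solve A·x = −loads:
  F[0-1] = -3822.8483 N (compression)
  F[0-2] = -1009.1572 N (compression)
  F[1-2] = +2042.1043 N (tension)
  Rx@0 = +3125.1600 N
  Ry@0 = +3183.8187 N
  Ry@2 = -1775.3287 N

-1009.157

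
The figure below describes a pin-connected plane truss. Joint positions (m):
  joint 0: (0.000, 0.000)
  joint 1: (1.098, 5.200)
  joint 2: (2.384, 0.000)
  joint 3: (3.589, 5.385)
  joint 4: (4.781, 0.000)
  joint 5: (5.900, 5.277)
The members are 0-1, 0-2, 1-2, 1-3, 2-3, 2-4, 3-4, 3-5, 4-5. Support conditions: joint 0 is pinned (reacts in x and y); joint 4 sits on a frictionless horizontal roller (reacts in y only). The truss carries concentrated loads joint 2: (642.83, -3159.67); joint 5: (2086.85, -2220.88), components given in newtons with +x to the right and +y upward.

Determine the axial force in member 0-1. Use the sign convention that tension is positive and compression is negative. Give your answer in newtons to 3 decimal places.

1266.338

N=6 nodes, M=9 members, R=3 reactions → 2N=12, M+R=12
member 0 (0-1): L=5.3147, (cx,cy)=(0.2066,0.9784)
member 1 (0-2): L=2.3840, (cx,cy)=(1.0000,0.0000)
member 2 (1-2): L=5.3567, (cx,cy)=(0.2401,-0.9708)
member 3 (1-3): L=2.4979, (cx,cy)=(0.9973,0.0741)
member 4 (2-3): L=5.5182, (cx,cy)=(0.2184,0.9759)
member 5 (2-4): L=2.3970, (cx,cy)=(1.0000,0.0000)
member 6 (3-4): L=5.5154, (cx,cy)=(0.2161,-0.9764)
member 7 (3-5): L=2.3135, (cx,cy)=(0.9989,-0.0467)
member 8 (4-5): L=5.3943, (cx,cy)=(0.2074,0.9782)
solve A·x = −loads:
  F[0-1] = +1266.3378 N (tension)
  F[0-2] = +2468.0567 N (tension)
  F[1-2] = -1233.6710 N (compression)
  F[1-3] = +559.3331 N (tension)
  F[2-3] = +4465.0194 N (tension)
  F[2-4] = +554.0298 N (tension)
  F[3-4] = -4626.3885 N (compression)
  F[3-5] = +2535.4583 N (tension)
  F[4-5] = -2149.2709 N (compression)
  Rx@0 = -2729.6800 N
  Ry@0 = -1239.0176 N
  Ry@4 = +6619.5676 N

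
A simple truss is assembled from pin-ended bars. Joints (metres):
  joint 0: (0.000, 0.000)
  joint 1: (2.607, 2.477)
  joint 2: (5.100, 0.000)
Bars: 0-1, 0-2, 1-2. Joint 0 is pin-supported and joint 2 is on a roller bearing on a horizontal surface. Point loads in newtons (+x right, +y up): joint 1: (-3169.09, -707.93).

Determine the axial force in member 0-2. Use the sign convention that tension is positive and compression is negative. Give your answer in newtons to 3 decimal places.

N=3 nodes, M=3 members, R=3 reactions → 2N=6, M+R=6
member 0 (0-1): L=3.5961, (cx,cy)=(0.7250,0.6888)
member 1 (0-2): L=5.1000, (cx,cy)=(1.0000,0.0000)
member 2 (1-2): L=3.5143, (cx,cy)=(0.7094,-0.7048)
solve A·x = −loads:
  F[0-1] = -2736.9841 N (compression)
  F[0-2] = -1184.9111 N (compression)
  F[1-2] = +1670.3486 N (tension)
  Rx@0 = +3169.0900 N
  Ry@0 = +1885.2364 N
  Ry@2 = -1177.3064 N

-1184.911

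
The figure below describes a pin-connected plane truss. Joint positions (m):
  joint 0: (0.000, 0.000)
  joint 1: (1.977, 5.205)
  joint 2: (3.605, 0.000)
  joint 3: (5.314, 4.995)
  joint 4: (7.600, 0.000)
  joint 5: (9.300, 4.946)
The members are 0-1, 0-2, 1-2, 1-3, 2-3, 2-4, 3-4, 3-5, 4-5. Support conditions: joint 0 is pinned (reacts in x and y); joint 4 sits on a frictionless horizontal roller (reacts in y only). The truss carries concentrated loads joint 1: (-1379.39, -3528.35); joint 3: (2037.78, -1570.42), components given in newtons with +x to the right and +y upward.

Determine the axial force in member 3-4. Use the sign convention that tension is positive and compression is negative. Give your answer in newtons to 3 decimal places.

N=6 nodes, M=9 members, R=3 reactions → 2N=12, M+R=12
member 0 (0-1): L=5.5678, (cx,cy)=(0.3551,0.9348)
member 1 (0-2): L=3.6050, (cx,cy)=(1.0000,0.0000)
member 2 (1-2): L=5.4537, (cx,cy)=(0.2985,-0.9544)
member 3 (1-3): L=3.3436, (cx,cy)=(0.9980,-0.0628)
member 4 (2-3): L=5.2793, (cx,cy)=(0.3237,0.9462)
member 5 (2-4): L=3.9950, (cx,cy)=(1.0000,0.0000)
member 6 (3-4): L=5.4933, (cx,cy)=(0.4161,-0.9093)
member 7 (3-5): L=3.9863, (cx,cy)=(0.9999,-0.0123)
member 8 (4-5): L=5.2300, (cx,cy)=(0.3250,0.9457)
solve A·x = −loads:
  F[0-1] = -2875.6633 N (compression)
  F[0-2] = +1679.4705 N (tension)
  F[1-2] = -921.9794 N (compression)
  F[1-3] = +634.7876 N (tension)
  F[2-3] = +930.0202 N (tension)
  F[2-4] = +1103.1805 N (tension)
  F[3-4] = -2650.9401 N (compression)
  F[3-5] = -0.0000 N (compression)
  F[4-5] = +0.0000 N (tension)
  Rx@0 = -658.3900 N
  Ry@0 = +2688.2771 N
  Ry@4 = +2410.4929 N

-2650.940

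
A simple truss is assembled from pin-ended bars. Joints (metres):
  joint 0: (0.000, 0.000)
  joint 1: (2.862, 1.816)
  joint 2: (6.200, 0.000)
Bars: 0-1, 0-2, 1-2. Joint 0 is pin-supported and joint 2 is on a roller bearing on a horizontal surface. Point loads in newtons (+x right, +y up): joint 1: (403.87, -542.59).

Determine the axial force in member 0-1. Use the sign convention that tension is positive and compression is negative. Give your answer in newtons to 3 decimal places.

-324.448

N=3 nodes, M=3 members, R=3 reactions → 2N=6, M+R=6
member 0 (0-1): L=3.3895, (cx,cy)=(0.8444,0.5358)
member 1 (0-2): L=6.2000, (cx,cy)=(1.0000,0.0000)
member 2 (1-2): L=3.8000, (cx,cy)=(0.8784,-0.4779)
solve A·x = −loads:
  F[0-1] = -324.4477 N (compression)
  F[0-2] = +677.8224 N (tension)
  F[1-2] = -771.6399 N (compression)
  Rx@0 = -403.8700 N
  Ry@0 = +173.8286 N
  Ry@2 = +368.7614 N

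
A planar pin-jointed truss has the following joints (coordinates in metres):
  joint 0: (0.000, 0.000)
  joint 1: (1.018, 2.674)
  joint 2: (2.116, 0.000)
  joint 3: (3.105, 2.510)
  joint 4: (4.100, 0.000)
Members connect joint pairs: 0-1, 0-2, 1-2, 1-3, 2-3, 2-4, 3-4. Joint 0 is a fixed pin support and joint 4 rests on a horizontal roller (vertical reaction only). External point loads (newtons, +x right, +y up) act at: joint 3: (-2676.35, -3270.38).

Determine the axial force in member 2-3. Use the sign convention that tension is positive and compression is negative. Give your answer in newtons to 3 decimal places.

N=5 nodes, M=7 members, R=3 reactions → 2N=10, M+R=10
member 0 (0-1): L=2.8612, (cx,cy)=(0.3558,0.9346)
member 1 (0-2): L=2.1160, (cx,cy)=(1.0000,0.0000)
member 2 (1-2): L=2.8907, (cx,cy)=(0.3798,-0.9251)
member 3 (1-3): L=2.0934, (cx,cy)=(0.9969,-0.0783)
member 4 (2-3): L=2.6978, (cx,cy)=(0.3666,0.9304)
member 5 (2-4): L=1.9840, (cx,cy)=(1.0000,0.0000)
member 6 (3-4): L=2.7000, (cx,cy)=(0.3685,-0.9296)
solve A·x = −loads:
  F[0-1] = -2602.4013 N (compression)
  F[0-2] = -1750.4368 N (compression)
  F[1-2] = +2798.1120 N (tension)
  F[1-3] = -1994.8925 N (compression)
  F[2-3] = -2782.0779 N (compression)
  F[2-4] = +332.3007 N (tension)
  F[3-4] = -901.7283 N (compression)
  Rx@0 = +2676.3500 N
  Ry@0 = +2432.1138 N
  Ry@4 = +838.2662 N

-2782.078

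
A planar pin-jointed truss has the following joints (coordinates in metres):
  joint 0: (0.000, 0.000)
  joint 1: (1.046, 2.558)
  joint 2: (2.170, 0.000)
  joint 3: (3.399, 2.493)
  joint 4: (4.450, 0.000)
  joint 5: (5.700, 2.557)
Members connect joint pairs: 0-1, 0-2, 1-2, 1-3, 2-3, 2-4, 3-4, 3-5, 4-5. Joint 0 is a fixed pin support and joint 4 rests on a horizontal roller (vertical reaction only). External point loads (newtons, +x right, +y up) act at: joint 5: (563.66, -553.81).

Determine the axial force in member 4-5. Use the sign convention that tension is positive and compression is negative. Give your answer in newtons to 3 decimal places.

-642.631

N=6 nodes, M=9 members, R=3 reactions → 2N=12, M+R=12
member 0 (0-1): L=2.7636, (cx,cy)=(0.3785,0.9256)
member 1 (0-2): L=2.1700, (cx,cy)=(1.0000,0.0000)
member 2 (1-2): L=2.7941, (cx,cy)=(0.4023,-0.9155)
member 3 (1-3): L=2.3539, (cx,cy)=(0.9996,-0.0276)
member 4 (2-3): L=2.7795, (cx,cy)=(0.4422,0.8969)
member 5 (2-4): L=2.2800, (cx,cy)=(1.0000,0.0000)
member 6 (3-4): L=2.7055, (cx,cy)=(0.3885,-0.9215)
member 7 (3-5): L=2.3019, (cx,cy)=(0.9996,0.0278)
member 8 (4-5): L=2.8462, (cx,cy)=(0.4392,0.8984)
solve A·x = −loads:
  F[0-1] = +517.9830 N (tension)
  F[0-2] = +367.6076 N (tension)
  F[1-2] = -536.1144 N (compression)
  F[1-3] = +411.8790 N (tension)
  F[2-3] = +547.2224 N (tension)
  F[2-4] = -90.0271 N (compression)
  F[3-4] = -494.7790 N (compression)
  F[3-5] = +846.2210 N (tension)
  F[4-5] = -642.6311 N (compression)
  Rx@0 = -563.6600 N
  Ry@0 = -479.4474 N
  Ry@4 = +1033.2574 N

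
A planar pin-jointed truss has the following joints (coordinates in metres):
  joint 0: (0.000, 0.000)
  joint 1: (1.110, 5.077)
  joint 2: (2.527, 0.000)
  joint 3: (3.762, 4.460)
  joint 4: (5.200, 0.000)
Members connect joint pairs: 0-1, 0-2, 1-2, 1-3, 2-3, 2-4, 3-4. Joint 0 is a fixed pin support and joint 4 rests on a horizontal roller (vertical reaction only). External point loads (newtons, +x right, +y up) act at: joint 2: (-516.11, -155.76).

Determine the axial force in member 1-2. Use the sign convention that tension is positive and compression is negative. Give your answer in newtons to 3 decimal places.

93.421

N=5 nodes, M=7 members, R=3 reactions → 2N=10, M+R=10
member 0 (0-1): L=5.1969, (cx,cy)=(0.2136,0.9769)
member 1 (0-2): L=2.5270, (cx,cy)=(1.0000,0.0000)
member 2 (1-2): L=5.2710, (cx,cy)=(0.2688,-0.9632)
member 3 (1-3): L=2.7228, (cx,cy)=(0.9740,-0.2266)
member 4 (2-3): L=4.6278, (cx,cy)=(0.2669,0.9637)
member 5 (2-4): L=2.6730, (cx,cy)=(1.0000,0.0000)
member 6 (3-4): L=4.6861, (cx,cy)=(0.3069,-0.9518)
solve A·x = −loads:
  F[0-1] = -81.9579 N (compression)
  F[0-2] = -498.6048 N (compression)
  F[1-2] = +93.4212 N (tension)
  F[1-3] = -43.7577 N (compression)
  F[2-3] = +68.2530 N (tension)
  F[2-4] = +24.4052 N (tension)
  F[3-4] = -79.5305 N (compression)
  Rx@0 = +516.1100 N
  Ry@0 = +80.0666 N
  Ry@4 = +75.6934 N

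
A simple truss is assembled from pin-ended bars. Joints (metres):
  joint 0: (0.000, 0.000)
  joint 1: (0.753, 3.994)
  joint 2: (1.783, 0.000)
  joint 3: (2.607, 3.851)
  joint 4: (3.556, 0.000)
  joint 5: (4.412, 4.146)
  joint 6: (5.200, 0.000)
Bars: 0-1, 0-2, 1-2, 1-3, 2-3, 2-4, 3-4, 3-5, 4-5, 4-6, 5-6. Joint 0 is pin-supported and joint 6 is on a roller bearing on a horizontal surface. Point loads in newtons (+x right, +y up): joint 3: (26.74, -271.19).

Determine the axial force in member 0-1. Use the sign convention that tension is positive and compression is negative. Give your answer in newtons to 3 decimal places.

N=7 nodes, M=11 members, R=3 reactions → 2N=14, M+R=14
member 0 (0-1): L=4.0644, (cx,cy)=(0.1853,0.9827)
member 1 (0-2): L=1.7830, (cx,cy)=(1.0000,0.0000)
member 2 (1-2): L=4.1247, (cx,cy)=(0.2497,-0.9683)
member 3 (1-3): L=1.8595, (cx,cy)=(0.9970,-0.0769)
member 4 (2-3): L=3.9382, (cx,cy)=(0.2092,0.9779)
member 5 (2-4): L=1.7730, (cx,cy)=(1.0000,0.0000)
member 6 (3-4): L=3.9662, (cx,cy)=(0.2393,-0.9710)
member 7 (3-5): L=1.8289, (cx,cy)=(0.9869,0.1613)
member 8 (4-5): L=4.2334, (cx,cy)=(0.2022,0.9793)
member 9 (4-6): L=1.6440, (cx,cy)=(1.0000,0.0000)
member 10 (5-6): L=4.2202, (cx,cy)=(0.1867,-0.9824)
solve A·x = −loads:
  F[0-1] = -117.4604 N (compression)
  F[0-2] = +48.5018 N (tension)
  F[1-2] = +123.3912 N (tension)
  F[1-3] = -52.7308 N (compression)
  F[2-3] = -122.1865 N (compression)
  F[2-4] = +104.8802 N (tension)
  F[3-4] = -171.1824 N (compression)
  F[3-5] = -64.7692 N (compression)
  F[4-5] = +169.7156 N (tension)
  F[4-6] = +29.6048 N (tension)
  F[5-6] = -158.5515 N (compression)
  Rx@0 = -26.7400 N
  Ry@0 = +115.4269 N
  Ry@6 = +155.7631 N

-117.460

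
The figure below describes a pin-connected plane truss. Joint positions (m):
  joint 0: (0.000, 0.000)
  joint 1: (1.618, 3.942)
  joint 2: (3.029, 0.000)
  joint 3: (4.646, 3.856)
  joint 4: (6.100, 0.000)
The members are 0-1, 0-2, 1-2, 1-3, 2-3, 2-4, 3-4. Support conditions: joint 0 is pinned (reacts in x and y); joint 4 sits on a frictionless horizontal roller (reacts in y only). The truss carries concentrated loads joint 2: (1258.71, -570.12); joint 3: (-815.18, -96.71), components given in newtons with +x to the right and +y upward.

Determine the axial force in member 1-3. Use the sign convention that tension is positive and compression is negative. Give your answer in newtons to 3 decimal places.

N=5 nodes, M=7 members, R=3 reactions → 2N=10, M+R=10
member 0 (0-1): L=4.2611, (cx,cy)=(0.3797,0.9251)
member 1 (0-2): L=3.0290, (cx,cy)=(1.0000,0.0000)
member 2 (1-2): L=4.1869, (cx,cy)=(0.3370,-0.9415)
member 3 (1-3): L=3.0292, (cx,cy)=(0.9996,-0.0284)
member 4 (2-3): L=4.1813, (cx,cy)=(0.3867,0.9222)
member 5 (2-4): L=3.0710, (cx,cy)=(1.0000,0.0000)
member 6 (3-4): L=4.1210, (cx,cy)=(0.3528,-0.9357)
solve A·x = −loads:
  F[0-1] = -892.1961 N (compression)
  F[0-2] = +782.3065 N (tension)
  F[1-2] = +895.9844 N (tension)
  F[1-3] = -640.9835 N (compression)
  F[2-3] = -296.5232 N (compression)
  F[2-4] = -59.7834 N (compression)
  F[3-4] = +169.4422 N (tension)
  Rx@0 = -443.5300 N
  Ry@0 = +825.3752 N
  Ry@4 = -158.5452 N

-640.983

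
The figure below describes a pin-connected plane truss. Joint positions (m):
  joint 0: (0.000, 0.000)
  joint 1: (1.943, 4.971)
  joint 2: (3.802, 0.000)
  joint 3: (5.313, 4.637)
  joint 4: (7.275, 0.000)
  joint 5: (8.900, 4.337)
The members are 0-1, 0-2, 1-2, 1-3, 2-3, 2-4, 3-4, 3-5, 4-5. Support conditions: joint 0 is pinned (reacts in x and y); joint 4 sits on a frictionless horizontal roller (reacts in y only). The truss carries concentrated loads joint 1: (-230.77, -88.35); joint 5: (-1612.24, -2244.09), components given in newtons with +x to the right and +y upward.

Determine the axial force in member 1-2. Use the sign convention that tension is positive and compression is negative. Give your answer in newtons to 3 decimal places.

N=6 nodes, M=9 members, R=3 reactions → 2N=12, M+R=12
member 0 (0-1): L=5.3372, (cx,cy)=(0.3640,0.9314)
member 1 (0-2): L=3.8020, (cx,cy)=(1.0000,0.0000)
member 2 (1-2): L=5.3072, (cx,cy)=(0.3503,-0.9366)
member 3 (1-3): L=3.3865, (cx,cy)=(0.9951,-0.0986)
member 4 (2-3): L=4.8770, (cx,cy)=(0.3098,0.9508)
member 5 (2-4): L=3.4730, (cx,cy)=(1.0000,0.0000)
member 6 (3-4): L=5.0350, (cx,cy)=(0.3897,-0.9210)
member 7 (3-5): L=3.5995, (cx,cy)=(0.9965,-0.0833)
member 8 (4-5): L=4.6314, (cx,cy)=(0.3509,0.9364)
solve A·x = −loads:
  F[0-1] = -732.5897 N (compression)
  F[0-2] = -1576.3136 N (compression)
  F[1-2] = +662.5020 N (tension)
  F[1-3] = -269.2984 N (compression)
  F[2-3] = -652.6439 N (compression)
  F[2-4] = -1142.0504 N (compression)
  F[3-4] = +712.8780 N (tension)
  F[3-5] = -750.5900 N (compression)
  F[4-5] = -2463.2439 N (compression)
  Rx@0 = +1843.0100 N
  Ry@0 = +682.3201 N
  Ry@4 = +1650.1199 N

662.502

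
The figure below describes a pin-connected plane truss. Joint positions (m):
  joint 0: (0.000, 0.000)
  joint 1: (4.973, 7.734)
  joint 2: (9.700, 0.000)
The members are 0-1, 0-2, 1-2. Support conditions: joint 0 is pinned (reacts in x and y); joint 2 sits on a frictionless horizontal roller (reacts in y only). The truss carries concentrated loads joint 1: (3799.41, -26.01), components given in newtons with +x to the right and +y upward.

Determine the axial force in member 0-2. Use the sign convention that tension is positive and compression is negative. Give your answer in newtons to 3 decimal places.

1859.677

N=3 nodes, M=3 members, R=3 reactions → 2N=6, M+R=6
member 0 (0-1): L=9.1949, (cx,cy)=(0.5408,0.8411)
member 1 (0-2): L=9.7000, (cx,cy)=(1.0000,0.0000)
member 2 (1-2): L=9.0642, (cx,cy)=(0.5215,-0.8532)
solve A·x = −loads:
  F[0-1] = +3586.4822 N (tension)
  F[0-2] = +1859.6771 N (tension)
  F[1-2] = -3565.9912 N (compression)
  Rx@0 = -3799.4100 N
  Ry@0 = -3016.6688 N
  Ry@2 = +3042.6788 N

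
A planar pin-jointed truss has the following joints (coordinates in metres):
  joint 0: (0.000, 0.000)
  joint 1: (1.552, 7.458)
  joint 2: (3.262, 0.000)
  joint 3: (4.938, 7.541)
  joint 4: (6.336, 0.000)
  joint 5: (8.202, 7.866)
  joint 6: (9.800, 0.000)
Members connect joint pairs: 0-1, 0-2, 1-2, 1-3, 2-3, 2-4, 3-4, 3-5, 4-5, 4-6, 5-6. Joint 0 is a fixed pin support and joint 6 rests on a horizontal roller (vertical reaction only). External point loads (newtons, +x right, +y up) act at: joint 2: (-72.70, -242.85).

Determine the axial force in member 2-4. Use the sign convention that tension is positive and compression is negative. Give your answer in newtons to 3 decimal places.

N=7 nodes, M=11 members, R=3 reactions → 2N=14, M+R=14
member 0 (0-1): L=7.6178, (cx,cy)=(0.2037,0.9790)
member 1 (0-2): L=3.2620, (cx,cy)=(1.0000,0.0000)
member 2 (1-2): L=7.6515, (cx,cy)=(0.2235,-0.9747)
member 3 (1-3): L=3.3870, (cx,cy)=(0.9997,0.0245)
member 4 (2-3): L=7.7250, (cx,cy)=(0.2170,0.9762)
member 5 (2-4): L=3.0740, (cx,cy)=(1.0000,0.0000)
member 6 (3-4): L=7.6695, (cx,cy)=(0.1823,-0.9832)
member 7 (3-5): L=3.2801, (cx,cy)=(0.9951,0.0991)
member 8 (4-5): L=8.0843, (cx,cy)=(0.2308,0.9730)
member 9 (4-6): L=3.4640, (cx,cy)=(1.0000,0.0000)
member 10 (5-6): L=8.0267, (cx,cy)=(0.1991,-0.9800)
solve A·x = −loads:
  F[0-1] = -165.4865 N (compression)
  F[0-2] = -38.9848 N (compression)
  F[1-2] = +164.4476 N (tension)
  F[1-3] = -70.4880 N (compression)
  F[2-3] = +84.5762 N (tension)
  F[2-4] = +52.1173 N (tension)
  F[3-4] = -85.9038 N (compression)
  F[3-5] = -36.6390 N (compression)
  F[4-5] = +86.8087 N (tension)
  F[4-6] = +16.4217 N (tension)
  F[5-6] = -82.4856 N (compression)
  Rx@0 = +72.7000 N
  Ry@0 = +162.0156 N
  Ry@6 = +80.8344 N

52.117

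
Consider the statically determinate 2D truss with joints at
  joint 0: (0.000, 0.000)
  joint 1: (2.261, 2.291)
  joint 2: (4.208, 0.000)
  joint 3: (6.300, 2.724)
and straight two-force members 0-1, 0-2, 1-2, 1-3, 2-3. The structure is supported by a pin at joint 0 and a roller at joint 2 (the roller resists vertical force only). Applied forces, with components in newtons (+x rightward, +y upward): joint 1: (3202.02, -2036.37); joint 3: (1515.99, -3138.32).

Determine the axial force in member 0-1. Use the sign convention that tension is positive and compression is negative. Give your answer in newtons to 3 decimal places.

N=4 nodes, M=5 members, R=3 reactions → 2N=8, M+R=8
member 0 (0-1): L=3.2188, (cx,cy)=(0.7024,0.7118)
member 1 (0-2): L=4.2080, (cx,cy)=(1.0000,0.0000)
member 2 (1-2): L=3.0066, (cx,cy)=(0.6476,-0.7620)
member 3 (1-3): L=4.0621, (cx,cy)=(0.9943,0.1066)
member 4 (2-3): L=3.4346, (cx,cy)=(0.6091,0.7931)
solve A·x = −loads:
  F[0-1] = +4696.3943 N (tension)
  F[0-2] = +1419.1155 N (tension)
  F[1-2] = -6457.2023 N (compression)
  F[1-3] = +4302.9505 N (tension)
  F[2-3] = -4535.3532 N (compression)
  Rx@0 = -4718.0100 N
  Ry@0 = -3342.6658 N
  Ry@2 = +8517.3558 N

4696.394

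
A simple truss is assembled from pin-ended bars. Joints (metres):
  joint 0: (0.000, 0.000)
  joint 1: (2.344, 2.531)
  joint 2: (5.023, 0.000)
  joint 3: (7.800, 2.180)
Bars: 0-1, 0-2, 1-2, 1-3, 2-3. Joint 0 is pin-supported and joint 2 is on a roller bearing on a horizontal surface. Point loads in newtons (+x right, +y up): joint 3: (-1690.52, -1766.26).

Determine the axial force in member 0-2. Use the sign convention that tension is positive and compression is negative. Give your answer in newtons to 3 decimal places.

N=4 nodes, M=5 members, R=3 reactions → 2N=8, M+R=8
member 0 (0-1): L=3.4497, (cx,cy)=(0.6795,0.7337)
member 1 (0-2): L=5.0230, (cx,cy)=(1.0000,0.0000)
member 2 (1-2): L=3.6855, (cx,cy)=(0.7269,-0.6867)
member 3 (1-3): L=5.4673, (cx,cy)=(0.9979,-0.0642)
member 4 (2-3): L=3.5305, (cx,cy)=(0.7866,0.6175)
solve A·x = −loads:
  F[0-1] = +330.9257 N (tension)
  F[0-2] = -1915.3784 N (compression)
  F[1-2] = -401.9863 N (compression)
  F[1-3] = +518.1313 N (tension)
  F[2-3] = -2806.5450 N (compression)
  Rx@0 = +1690.5200 N
  Ry@0 = -242.7972 N
  Ry@2 = +2009.0572 N

-1915.378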